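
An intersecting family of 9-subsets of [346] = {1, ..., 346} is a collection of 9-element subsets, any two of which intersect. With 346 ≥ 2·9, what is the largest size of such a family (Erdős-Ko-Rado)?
max |F| = C(345, 8) = 4586980932428895

The Erdős-Ko-Rado theorem states: for n ≥ 2k, an intersecting family of k-subsets of an n-element set has size at most C(n − 1, k − 1), with equality for 'star' families {A ⊆ [n] : |A| = k, i ∈ A} (fix an element i). For n = 346, k = 9: C(345, 8) = 4586980932428895.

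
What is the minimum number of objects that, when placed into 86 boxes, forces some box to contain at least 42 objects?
n = (42 − 1)·86 + 1 = 3527

By the generalised pigeonhole principle, to guarantee some box contains ≥ r objects we need more than (r − 1) · k objects total. Threshold: n = (r − 1) · k + 1. With r = 42 and k = 86: n = 41 · 86 + 1 = 3526 + 1 = 3527. For n = 3526 = 41 · 86, we can put exactly 41 objects in every box, avoiding 42 in any single one — so 3527 is tight.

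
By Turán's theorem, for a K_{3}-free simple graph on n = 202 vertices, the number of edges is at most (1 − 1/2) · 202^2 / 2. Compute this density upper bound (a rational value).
Turán density bound = (1/2) · 202^2/2 = 10201

Turán's theorem: ex(n, K_{r+1}) is achieved by the complete r-partite Turán graph T(n, r) with parts as balanced as possible, and is at most (1 − 1/r) · n^2/2. For r = 2, n = 202: the density bound is (1/2) · 40804/2 = 10201. Since 2 ∣ 202, the Turán graph T(202, 2) has parts of equal size 101, and its edge count e(T(202, 2)) = 10201 attains the density bound exactly.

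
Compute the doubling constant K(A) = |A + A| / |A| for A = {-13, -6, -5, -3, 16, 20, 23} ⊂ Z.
K = |A + A| / |A| = 26/7

Enumerate A + A = {a + b : a, b ∈ A}. With |A| = 7, there are |A|^2 = 49 ordered sum pairs; collecting distinct values, A + A = {-26, -19, -18, -16, -12, -11, -10, -9, -8, -6, 3, 7, 10, 11, 13, 14, 15, 17, 18, 20, 32, 36, 39, 40, 43, 46}, so |A + A| = 26. Thus K = 26/7. For comparison, the minimum possible |A + A| over all 7-element sets is 2·7 − 1 = 13 (so min K = 13/7), attained only by arithmetic progressions.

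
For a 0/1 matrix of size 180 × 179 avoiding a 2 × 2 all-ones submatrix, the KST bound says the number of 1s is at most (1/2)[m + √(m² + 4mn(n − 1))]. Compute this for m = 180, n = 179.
z(180, 179; 2, 2) ≤ (1/2)[180 + √(180² + 4·180·179·178)] = (1/2)[180 + √22973040] = 2486.51

Kővári–Sós–Turán: let r_1, ..., r_180 be the row sums and z = Σ r_i the total number of 1s. Each pair of columns can share at most one row with both entries 1 (else a 2×2 all-ones block appears), so Σ_i C(r_i, 2) ≤ C(179, 2) = 15931. By convexity Σ_i C(r_i, 2) ≥ 180·C(z/180, 2) = z(z − 180)/(2·180), giving z² − 180z − 180·179·178 ≤ 0 and hence z ≤ (1/2)[180 + √(32400 + 4·5735160)] = (1/2)[180 + √22973040] ≈ (1/2)(180 + 4793.0199) = 2486.51.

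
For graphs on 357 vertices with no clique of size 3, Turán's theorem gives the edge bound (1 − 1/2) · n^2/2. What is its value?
Turán density bound = (1/2) · 357^2/2 = 127449/4 ≈ 31862.25

Turán's theorem: ex(n, K_{r+1}) is achieved by the complete r-partite Turán graph T(n, r) with parts as balanced as possible, and is at most (1 − 1/r) · n^2/2. For r = 2, n = 357: the density bound is (1/2) · 127449/2 = 127449/4 ≈ 31862.25. The integer-valued extremum is e(T(357, 2)) = 31862, which is strictly less than the density bound 127449/4 since 2 ∤ 357 (the parts of T(357, 2) cannot all be equal).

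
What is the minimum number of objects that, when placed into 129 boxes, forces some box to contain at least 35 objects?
n = (35 − 1)·129 + 1 = 4387

By the generalised pigeonhole principle, to guarantee some box contains ≥ r objects we need more than (r − 1) · k objects total. Threshold: n = (r − 1) · k + 1. With r = 35 and k = 129: n = 34 · 129 + 1 = 4386 + 1 = 4387. For n = 4386 = 34 · 129, we can put exactly 34 objects in every box, avoiding 35 in any single one — so 4387 is tight.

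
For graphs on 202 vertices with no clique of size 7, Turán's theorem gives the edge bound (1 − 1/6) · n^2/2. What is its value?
Turán density bound = (5/6) · 202^2/2 = 51005/3 ≈ 17001.6667

Turán's theorem: ex(n, K_{r+1}) is achieved by the complete r-partite Turán graph T(n, r) with parts as balanced as possible, and is at most (1 − 1/r) · n^2/2. For r = 6, n = 202: the density bound is (5/6) · 40804/2 = 51005/3 ≈ 17001.6667. The integer-valued extremum is e(T(202, 6)) = 17001, which is strictly less than the density bound 51005/3 since 6 ∤ 202 (the parts of T(202, 6) cannot all be equal).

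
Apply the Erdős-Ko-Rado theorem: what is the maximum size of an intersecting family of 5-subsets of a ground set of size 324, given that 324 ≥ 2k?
max |F| = C(323, 4) = 445145680

Erdős-Ko-Rado (1961): when n ≥ 2k, max |F| = C(n−1, k−1). The bound is attained by the star {A : i ∈ A} for any fixed i ∈ [n]. Here C(324−1, 5−1) = C(323, 4) = 445145680.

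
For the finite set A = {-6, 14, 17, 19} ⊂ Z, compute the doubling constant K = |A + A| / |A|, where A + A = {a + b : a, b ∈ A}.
K = |A + A| / |A| = 10/4 = 5/2

Enumerate A + A = {a + b : a, b ∈ A}. With |A| = 4, there are |A|^2 = 16 ordered sum pairs; collecting distinct values, A + A = {-12, 8, 11, 13, 28, 31, 33, 34, 36, 38}, so |A + A| = 10. Thus K = 10/4 = 5/2. For comparison, the minimum possible |A + A| over all 4-element sets is 2·4 − 1 = 7 (so min K = 7/4), attained only by arithmetic progressions.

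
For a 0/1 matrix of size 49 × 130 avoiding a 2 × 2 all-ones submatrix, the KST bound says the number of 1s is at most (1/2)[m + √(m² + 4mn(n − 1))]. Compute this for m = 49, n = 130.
z(49, 130; 2, 2) ≤ (1/2)[49 + √(49² + 4·49·130·129)] = (1/2)[49 + √3289321] = 931.3243

Kővári–Sós–Turán: let r_1, ..., r_49 be the row sums and z = Σ r_i the total number of 1s. Each pair of columns can share at most one row with both entries 1 (else a 2×2 all-ones block appears), so Σ_i C(r_i, 2) ≤ C(130, 2) = 8385. By convexity Σ_i C(r_i, 2) ≥ 49·C(z/49, 2) = z(z − 49)/(2·49), giving z² − 49z − 49·130·129 ≤ 0 and hence z ≤ (1/2)[49 + √(2401 + 4·821730)] = (1/2)[49 + √3289321] ≈ (1/2)(49 + 1813.6485) = 931.3243.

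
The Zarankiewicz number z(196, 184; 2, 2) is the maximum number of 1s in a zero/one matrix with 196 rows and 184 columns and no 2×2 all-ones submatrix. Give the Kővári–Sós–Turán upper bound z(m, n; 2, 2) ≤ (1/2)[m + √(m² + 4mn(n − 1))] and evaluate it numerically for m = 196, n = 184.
z(196, 184; 2, 2) ≤ (1/2)[196 + √(196² + 4·196·184·183)] = (1/2)[196 + √26437264] = 2668.859

Kővári–Sós–Turán: let r_1, ..., r_196 be the row sums and z = Σ r_i the total number of 1s. Each pair of columns can share at most one row with both entries 1 (else a 2×2 all-ones block appears), so Σ_i C(r_i, 2) ≤ C(184, 2) = 16836. By convexity Σ_i C(r_i, 2) ≥ 196·C(z/196, 2) = z(z − 196)/(2·196), giving z² − 196z − 196·184·183 ≤ 0 and hence z ≤ (1/2)[196 + √(38416 + 4·6599712)] = (1/2)[196 + √26437264] ≈ (1/2)(196 + 5141.718) = 2668.859.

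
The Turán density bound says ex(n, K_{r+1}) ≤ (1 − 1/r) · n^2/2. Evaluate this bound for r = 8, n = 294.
Turán density bound = (7/8) · 294^2/2 = 151263/4 ≈ 37815.75

Turán's theorem: ex(n, K_{r+1}) is achieved by the complete r-partite Turán graph T(n, r) with parts as balanced as possible, and is at most (1 − 1/r) · n^2/2. For r = 8, n = 294: the density bound is (7/8) · 86436/2 = 151263/4 ≈ 37815.75. The integer-valued extremum is e(T(294, 8)) = 37815, which is strictly less than the density bound 151263/4 since 8 ∤ 294 (the parts of T(294, 8) cannot all be equal).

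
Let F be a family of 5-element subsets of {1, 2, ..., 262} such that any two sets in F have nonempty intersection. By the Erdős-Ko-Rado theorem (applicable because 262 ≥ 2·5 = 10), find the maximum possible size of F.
max |F| = C(261, 4) = 188939205

Erdős-Ko-Rado (1961): when n ≥ 2k, max |F| = C(n−1, k−1). The bound is attained by the star {A : i ∈ A} for any fixed i ∈ [n]. Here C(262−1, 5−1) = C(261, 4) = 188939205.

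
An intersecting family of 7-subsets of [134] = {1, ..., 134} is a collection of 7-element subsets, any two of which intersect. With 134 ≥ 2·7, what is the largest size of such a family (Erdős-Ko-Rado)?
max |F| = C(133, 6) = 6856577728

Erdős-Ko-Rado (1961): when n ≥ 2k, max |F| = C(n−1, k−1). The bound is attained by the star {A : i ∈ A} for any fixed i ∈ [n]. Here C(134−1, 7−1) = C(133, 6) = 6856577728.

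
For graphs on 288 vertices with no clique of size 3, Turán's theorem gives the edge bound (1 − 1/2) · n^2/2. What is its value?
Turán density bound = (1/2) · 288^2/2 = 20736

Turán's theorem: ex(n, K_{r+1}) is achieved by the complete r-partite Turán graph T(n, r) with parts as balanced as possible, and is at most (1 − 1/r) · n^2/2. For r = 2, n = 288: the density bound is (1/2) · 82944/2 = 20736. Since 2 ∣ 288, the Turán graph T(288, 2) has parts of equal size 144, and its edge count e(T(288, 2)) = 20736 attains the density bound exactly.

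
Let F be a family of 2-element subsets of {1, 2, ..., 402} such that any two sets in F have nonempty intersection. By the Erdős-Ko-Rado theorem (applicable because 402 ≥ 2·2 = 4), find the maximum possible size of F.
max |F| = C(401, 1) = 401

Erdős-Ko-Rado (1961): when n ≥ 2k, max |F| = C(n−1, k−1). The bound is attained by the star {A : i ∈ A} for any fixed i ∈ [n]. Here C(402−1, 2−1) = C(401, 1) = 401.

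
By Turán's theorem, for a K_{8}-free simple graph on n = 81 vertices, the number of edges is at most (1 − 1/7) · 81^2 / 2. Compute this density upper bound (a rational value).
Turán density bound = (6/7) · 81^2/2 = 19683/7 ≈ 2811.8571

Turán's theorem: ex(n, K_{r+1}) is achieved by the complete r-partite Turán graph T(n, r) with parts as balanced as possible, and is at most (1 − 1/r) · n^2/2. For r = 7, n = 81: the density bound is (6/7) · 6561/2 = 19683/7 ≈ 2811.8571. The integer-valued extremum is e(T(81, 7)) = 2811, which is strictly less than the density bound 19683/7 since 7 ∤ 81 (the parts of T(81, 7) cannot all be equal).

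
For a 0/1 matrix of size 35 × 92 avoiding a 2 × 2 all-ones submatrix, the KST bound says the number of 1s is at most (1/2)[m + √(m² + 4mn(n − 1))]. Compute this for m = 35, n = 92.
z(35, 92; 2, 2) ≤ (1/2)[35 + √(35² + 4·35·92·91)] = (1/2)[35 + √1173305] = 559.096

Kővári–Sós–Turán: let r_1, ..., r_35 be the row sums and z = Σ r_i the total number of 1s. Each pair of columns can share at most one row with both entries 1 (else a 2×2 all-ones block appears), so Σ_i C(r_i, 2) ≤ C(92, 2) = 4186. By convexity Σ_i C(r_i, 2) ≥ 35·C(z/35, 2) = z(z − 35)/(2·35), giving z² − 35z − 35·92·91 ≤ 0 and hence z ≤ (1/2)[35 + √(1225 + 4·293020)] = (1/2)[35 + √1173305] ≈ (1/2)(35 + 1083.192) = 559.096.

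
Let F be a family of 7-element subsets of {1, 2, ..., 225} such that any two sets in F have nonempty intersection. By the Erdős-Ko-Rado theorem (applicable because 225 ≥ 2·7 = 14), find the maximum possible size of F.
max |F| = C(224, 6) = 163995687856

Erdős-Ko-Rado (1961): when n ≥ 2k, max |F| = C(n−1, k−1). The bound is attained by the star {A : i ∈ A} for any fixed i ∈ [n]. Here C(225−1, 7−1) = C(224, 6) = 163995687856.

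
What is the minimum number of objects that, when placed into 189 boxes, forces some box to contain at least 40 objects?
n = (40 − 1)·189 + 1 = 7372

By the generalised pigeonhole principle, to guarantee some box contains ≥ r objects we need more than (r − 1) · k objects total. Threshold: n = (r − 1) · k + 1. With r = 40 and k = 189: n = 39 · 189 + 1 = 7371 + 1 = 7372. For n = 7371 = 39 · 189, we can put exactly 39 objects in every box, avoiding 40 in any single one — so 7372 is tight.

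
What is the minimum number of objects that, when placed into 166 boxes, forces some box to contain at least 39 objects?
n = (39 − 1)·166 + 1 = 6309

By the generalised pigeonhole principle, to guarantee some box contains ≥ r objects we need more than (r − 1) · k objects total. Threshold: n = (r − 1) · k + 1. With r = 39 and k = 166: n = 38 · 166 + 1 = 6308 + 1 = 6309. For n = 6308 = 38 · 166, we can put exactly 38 objects in every box, avoiding 39 in any single one — so 6309 is tight.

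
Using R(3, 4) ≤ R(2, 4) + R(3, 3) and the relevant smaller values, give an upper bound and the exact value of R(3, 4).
R(3, 4) ≤ R(2, 4) + R(3, 3) = 4 + 6 = 10; exact value R(3, 4) = 9.

The Erdős–Szekeres recurrence R(r, s) ≤ R(r−1, s) + R(r, s−1) applied to (r, s) = (3, 4) gives
  R(3, 4) ≤ R(2, 4) + R(3, 3) = 4 + 6 = 10.
(Recall R(2, k) = k and R is symmetric.) The recurrence is not tight here (it gives 10, but the exact value is R(3, 4) = 9); the tight upper bound requires a sharper argument than the simple recurrence, combined with a lower-bound construction on K_{8}.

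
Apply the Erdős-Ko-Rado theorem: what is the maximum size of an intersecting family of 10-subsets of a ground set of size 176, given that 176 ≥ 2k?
max |F| = C(175, 9) = 344156759134825

The Erdős-Ko-Rado theorem states: for n ≥ 2k, an intersecting family of k-subsets of an n-element set has size at most C(n − 1, k − 1), with equality for 'star' families {A ⊆ [n] : |A| = k, i ∈ A} (fix an element i). For n = 176, k = 10: C(175, 9) = 344156759134825.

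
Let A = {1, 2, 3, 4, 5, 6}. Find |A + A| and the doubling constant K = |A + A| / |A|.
K = |A + A| / |A| = 11/6

Enumerate A + A = {a + b : a, b ∈ A}. With |A| = 6, there are |A|^2 = 36 ordered sum pairs; collecting distinct values, A + A = {2, 3, 4, 5, 6, 7, 8, 9, 10, 11, 12}, so |A + A| = 11. Thus K = 11/6. Here |A + A| = 2|A| − 1 = 11, the minimum possible — so K = 11/6 is minimal, which holds iff A is an arithmetic progression.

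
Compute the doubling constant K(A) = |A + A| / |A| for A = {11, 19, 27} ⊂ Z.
K = |A + A| / |A| = 5/3

Enumerate A + A = {a + b : a, b ∈ A}. With |A| = 3, there are |A|^2 = 9 ordered sum pairs; collecting distinct values, A + A = {22, 30, 38, 46, 54}, so |A + A| = 5. Thus K = 5/3. Here |A + A| = 2|A| − 1 = 5, the minimum possible — so K = 5/3 is minimal, which holds iff A is an arithmetic progression.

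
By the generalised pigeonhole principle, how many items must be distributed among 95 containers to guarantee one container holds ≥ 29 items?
n = (29 − 1)·95 + 1 = 2661

By the generalised pigeonhole principle, to guarantee some box contains ≥ r objects we need more than (r − 1) · k objects total. Threshold: n = (r − 1) · k + 1. With r = 29 and k = 95: n = 28 · 95 + 1 = 2660 + 1 = 2661. For n = 2660 = 28 · 95, we can put exactly 28 objects in every box, avoiding 29 in any single one — so 2661 is tight.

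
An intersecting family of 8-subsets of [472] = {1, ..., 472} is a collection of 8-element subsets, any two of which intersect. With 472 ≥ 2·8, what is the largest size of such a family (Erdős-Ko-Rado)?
max |F| = C(471, 7) = 975579519571605

Erdős-Ko-Rado (1961): when n ≥ 2k, max |F| = C(n−1, k−1). The bound is attained by the star {A : i ∈ A} for any fixed i ∈ [n]. Here C(472−1, 8−1) = C(471, 7) = 975579519571605.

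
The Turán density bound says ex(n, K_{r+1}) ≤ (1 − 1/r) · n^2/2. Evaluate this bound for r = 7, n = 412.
Turán density bound = (6/7) · 412^2/2 = 509232/7 ≈ 72747.4286

Turán's theorem: ex(n, K_{r+1}) is achieved by the complete r-partite Turán graph T(n, r) with parts as balanced as possible, and is at most (1 − 1/r) · n^2/2. For r = 7, n = 412: the density bound is (6/7) · 169744/2 = 509232/7 ≈ 72747.4286. The integer-valued extremum is e(T(412, 7)) = 72747, which is strictly less than the density bound 509232/7 since 7 ∤ 412 (the parts of T(412, 7) cannot all be equal).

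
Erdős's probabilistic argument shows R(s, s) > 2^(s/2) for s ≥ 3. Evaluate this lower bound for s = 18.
2^(18/2) = 512; so R(18, 18) > 512

Colour each edge of K_n uniformly at random with red/blue. The expected number of monochromatic K_18 is C(n, 18) · 2 · 2^(−C(18,2)). If C(n, 18) · 2^(1 − C(18,2)) < 1, then with positive probability no monochromatic K_18 exists, so R(18, 18) > n. The standard estimate C(n, 18) ≤ n^18/18! shows this inequality holds whenever n ≤ 2^(18/2) (since 18! · 2^(C(18,2) − 1) > 2^(18^2/2) ≥ n^18). Hence R(18, 18) > 2^(18/2) = 512.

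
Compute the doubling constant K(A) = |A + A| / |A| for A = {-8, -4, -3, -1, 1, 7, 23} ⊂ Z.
K = |A + A| / |A| = 26/7

Enumerate A + A = {a + b : a, b ∈ A}. With |A| = 7, there are |A|^2 = 49 ordered sum pairs; collecting distinct values, A + A = {-16, -12, -11, -9, -8, -7, -6, -5, -4, -3, -2, -1, 0, 2, 3, 4, 6, 8, 14, 15, 19, 20, 22, 24, 30, 46}, so |A + A| = 26. Thus K = 26/7. For comparison, the minimum possible |A + A| over all 7-element sets is 2·7 − 1 = 13 (so min K = 13/7), attained only by arithmetic progressions.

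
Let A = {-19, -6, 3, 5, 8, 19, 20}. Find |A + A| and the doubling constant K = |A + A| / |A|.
K = |A + A| / |A| = 27/7

Enumerate A + A = {a + b : a, b ∈ A}. With |A| = 7, there are |A|^2 = 49 ordered sum pairs; collecting distinct values, A + A = {-38, -25, -16, -14, -12, -11, -3, -1, 0, 1, 2, 6, 8, 10, 11, 13, 14, 16, 22, 23, 24, 25, 27, 28, 38, 39, 40}, so |A + A| = 27. Thus K = 27/7. For comparison, the minimum possible |A + A| over all 7-element sets is 2·7 − 1 = 13 (so min K = 13/7), attained only by arithmetic progressions.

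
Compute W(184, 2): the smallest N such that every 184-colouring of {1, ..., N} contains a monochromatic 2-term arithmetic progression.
W(184, 2) = 184 + 1 = 185

A 2-term AP is any pair of integers, so a monochromatic 2-AP exists iff some colour is used at least twice. With 184 colours, the colouring i ↦ i on {1, ..., 184} uses each colour once, avoiding any monochromatic pair, so W(184, 2) > 184. For {1, ..., 185}, pigeonhole forces two integers of the same colour, which form a monochromatic 2-AP. Hence W(184, 2) = 185.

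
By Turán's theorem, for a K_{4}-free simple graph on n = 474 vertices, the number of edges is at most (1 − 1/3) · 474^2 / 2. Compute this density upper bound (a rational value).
Turán density bound = (2/3) · 474^2/2 = 74892

Turán's theorem: ex(n, K_{r+1}) is achieved by the complete r-partite Turán graph T(n, r) with parts as balanced as possible, and is at most (1 − 1/r) · n^2/2. For r = 3, n = 474: the density bound is (2/3) · 224676/2 = 74892. Since 3 ∣ 474, the Turán graph T(474, 3) has parts of equal size 158, and its edge count e(T(474, 3)) = 74892 attains the density bound exactly.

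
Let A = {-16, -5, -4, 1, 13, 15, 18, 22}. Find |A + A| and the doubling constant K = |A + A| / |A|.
K = |A + A| / |A| = 33/8

Enumerate A + A = {a + b : a, b ∈ A}. With |A| = 8, there are |A|^2 = 64 ordered sum pairs; collecting distinct values, A + A = {-32, -21, -20, -15, -10, -9, -8, -4, -3, -1, 2, 6, 8, 9, 10, 11, 13, 14, 16, 17, 18, 19, 23, 26, 28, 30, 31, 33, 35, 36, 37, 40, 44}, so |A + A| = 33. Thus K = 33/8. For comparison, the minimum possible |A + A| over all 8-element sets is 2·8 − 1 = 15 (so min K = 15/8), attained only by arithmetic progressions.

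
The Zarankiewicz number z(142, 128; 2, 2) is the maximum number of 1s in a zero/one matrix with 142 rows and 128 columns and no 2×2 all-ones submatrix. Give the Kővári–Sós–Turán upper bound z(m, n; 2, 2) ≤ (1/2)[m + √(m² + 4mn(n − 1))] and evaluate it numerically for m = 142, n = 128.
z(142, 128; 2, 2) ≤ (1/2)[142 + √(142² + 4·142·128·127)] = (1/2)[142 + √9253572] = 1591.9842

Kővári–Sós–Turán: let r_1, ..., r_142 be the row sums and z = Σ r_i the total number of 1s. Each pair of columns can share at most one row with both entries 1 (else a 2×2 all-ones block appears), so Σ_i C(r_i, 2) ≤ C(128, 2) = 8128. By convexity Σ_i C(r_i, 2) ≥ 142·C(z/142, 2) = z(z − 142)/(2·142), giving z² − 142z − 142·128·127 ≤ 0 and hence z ≤ (1/2)[142 + √(20164 + 4·2308352)] = (1/2)[142 + √9253572] ≈ (1/2)(142 + 3041.9684) = 1591.9842.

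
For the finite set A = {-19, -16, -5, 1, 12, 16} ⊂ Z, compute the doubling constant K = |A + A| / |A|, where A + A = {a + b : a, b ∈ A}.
K = |A + A| / |A| = 20/6 = 10/3

Enumerate A + A = {a + b : a, b ∈ A}. With |A| = 6, there are |A|^2 = 36 ordered sum pairs; collecting distinct values, A + A = {-38, -35, -32, -24, -21, -18, -15, -10, -7, -4, -3, 0, 2, 7, 11, 13, 17, 24, 28, 32}, so |A + A| = 20. Thus K = 20/6 = 10/3. For comparison, the minimum possible |A + A| over all 6-element sets is 2·6 − 1 = 11 (so min K = 11/6), attained only by arithmetic progressions.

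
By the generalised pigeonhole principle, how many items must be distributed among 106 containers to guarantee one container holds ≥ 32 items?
n = (32 − 1)·106 + 1 = 3287

By the generalised pigeonhole principle, to guarantee some box contains ≥ r objects we need more than (r − 1) · k objects total. Threshold: n = (r − 1) · k + 1. With r = 32 and k = 106: n = 31 · 106 + 1 = 3286 + 1 = 3287. For n = 3286 = 31 · 106, we can put exactly 31 objects in every box, avoiding 32 in any single one — so 3287 is tight.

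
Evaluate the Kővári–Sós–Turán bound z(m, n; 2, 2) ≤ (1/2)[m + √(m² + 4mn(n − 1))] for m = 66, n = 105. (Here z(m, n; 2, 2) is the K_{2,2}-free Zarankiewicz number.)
z(66, 105; 2, 2) ≤ (1/2)[66 + √(66² + 4·66·105·104)] = (1/2)[66 + √2887236] = 882.5934

Kővári–Sós–Turán: let r_1, ..., r_66 be the row sums and z = Σ r_i the total number of 1s. Each pair of columns can share at most one row with both entries 1 (else a 2×2 all-ones block appears), so Σ_i C(r_i, 2) ≤ C(105, 2) = 5460. By convexity Σ_i C(r_i, 2) ≥ 66·C(z/66, 2) = z(z − 66)/(2·66), giving z² − 66z − 66·105·104 ≤ 0 and hence z ≤ (1/2)[66 + √(4356 + 4·720720)] = (1/2)[66 + √2887236] ≈ (1/2)(66 + 1699.1869) = 882.5934.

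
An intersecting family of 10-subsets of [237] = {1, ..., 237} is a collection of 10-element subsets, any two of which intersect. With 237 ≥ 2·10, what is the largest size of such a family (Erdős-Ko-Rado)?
max |F| = C(236, 9) = 5362739990473580

Erdős-Ko-Rado (1961): when n ≥ 2k, max |F| = C(n−1, k−1). The bound is attained by the star {A : i ∈ A} for any fixed i ∈ [n]. Here C(237−1, 10−1) = C(236, 9) = 5362739990473580.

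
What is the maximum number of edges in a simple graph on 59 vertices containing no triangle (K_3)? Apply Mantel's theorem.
ex(59, K_3) = ⌊59^2/4⌋ = 870

Mantel (1907): a triangle-free graph on n vertices has at most ⌊n^2/4⌋ edges, with equality for the complete bipartite graph K_{⌊n/2⌋, ⌈n/2⌉}. For n = 59: ⌊59^2/4⌋ = ⌊3481/4⌋ = 870. The extremal graph is K_{29, 30}, which has 29·30 = 870 edges.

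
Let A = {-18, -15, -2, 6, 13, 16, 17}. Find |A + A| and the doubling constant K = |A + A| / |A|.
K = |A + A| / |A| = 27/7

Enumerate A + A = {a + b : a, b ∈ A}. With |A| = 7, there are |A|^2 = 49 ordered sum pairs; collecting distinct values, A + A = {-36, -33, -30, -20, -17, -12, -9, -5, -4, -2, -1, 1, 2, 4, 11, 12, 14, 15, 19, 22, 23, 26, 29, 30, 32, 33, 34}, so |A + A| = 27. Thus K = 27/7. For comparison, the minimum possible |A + A| over all 7-element sets is 2·7 − 1 = 13 (so min K = 13/7), attained only by arithmetic progressions.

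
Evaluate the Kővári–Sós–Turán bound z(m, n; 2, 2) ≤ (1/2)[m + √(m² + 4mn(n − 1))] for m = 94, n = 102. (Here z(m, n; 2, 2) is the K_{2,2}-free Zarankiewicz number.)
z(94, 102; 2, 2) ≤ (1/2)[94 + √(94² + 4·94·102·101)] = (1/2)[94 + √3882388] = 1032.1888

Kővári–Sós–Turán: let r_1, ..., r_94 be the row sums and z = Σ r_i the total number of 1s. Each pair of columns can share at most one row with both entries 1 (else a 2×2 all-ones block appears), so Σ_i C(r_i, 2) ≤ C(102, 2) = 5151. By convexity Σ_i C(r_i, 2) ≥ 94·C(z/94, 2) = z(z − 94)/(2·94), giving z² − 94z − 94·102·101 ≤ 0 and hence z ≤ (1/2)[94 + √(8836 + 4·968388)] = (1/2)[94 + √3882388] ≈ (1/2)(94 + 1970.3776) = 1032.1888.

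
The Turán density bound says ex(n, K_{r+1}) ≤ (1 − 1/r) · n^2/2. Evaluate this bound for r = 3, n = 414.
Turán density bound = (2/3) · 414^2/2 = 57132

Turán's theorem: ex(n, K_{r+1}) is achieved by the complete r-partite Turán graph T(n, r) with parts as balanced as possible, and is at most (1 − 1/r) · n^2/2. For r = 3, n = 414: the density bound is (2/3) · 171396/2 = 57132. Since 3 ∣ 414, the Turán graph T(414, 3) has parts of equal size 138, and its edge count e(T(414, 3)) = 57132 attains the density bound exactly.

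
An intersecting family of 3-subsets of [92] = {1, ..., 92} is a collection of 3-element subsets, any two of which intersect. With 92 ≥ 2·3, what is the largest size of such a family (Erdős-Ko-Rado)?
max |F| = C(91, 2) = 4095

The Erdős-Ko-Rado theorem states: for n ≥ 2k, an intersecting family of k-subsets of an n-element set has size at most C(n − 1, k − 1), with equality for 'star' families {A ⊆ [n] : |A| = k, i ∈ A} (fix an element i). For n = 92, k = 3: C(91, 2) = 4095.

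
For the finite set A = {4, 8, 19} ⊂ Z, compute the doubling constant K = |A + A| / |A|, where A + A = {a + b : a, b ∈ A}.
K = |A + A| / |A| = 6/3 = 2

Enumerate A + A = {a + b : a, b ∈ A}. With |A| = 3, there are |A|^2 = 9 ordered sum pairs; collecting distinct values, A + A = {8, 12, 16, 23, 27, 38}, so |A + A| = 6. Thus K = 6/3 = 2. For comparison, the minimum possible |A + A| over all 3-element sets is 2·3 − 1 = 5 (so min K = 5/3), attained only by arithmetic progressions.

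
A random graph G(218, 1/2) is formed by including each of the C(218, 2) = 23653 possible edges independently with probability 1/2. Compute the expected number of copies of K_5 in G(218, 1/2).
E[# K_5] = C(218, 5) · (1/2)^C(5, 2) = 3917788308 / 2^10 = 979447077/256 ≈ 3825965.144531

For each 5-subset S of vertices (there are C(218, 5) = 3917788308 such S), let X_S = 1 if S induces a K_5 (all C(5, 2) = 10 edges present). Then P(X_S = 1) = (1/2)^10 = 1/1024. By linearity of expectation, E[# K_5] = C(218, 5) · (1/2)^10 = 3917788308 / 1024 = 979447077/256 ≈ 3825965.144531.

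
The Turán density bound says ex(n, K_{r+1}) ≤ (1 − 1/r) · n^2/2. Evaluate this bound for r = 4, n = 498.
Turán density bound = (3/4) · 498^2/2 = 186003/2 ≈ 93001.5

Turán's theorem: ex(n, K_{r+1}) is achieved by the complete r-partite Turán graph T(n, r) with parts as balanced as possible, and is at most (1 − 1/r) · n^2/2. For r = 4, n = 498: the density bound is (3/4) · 248004/2 = 186003/2 ≈ 93001.5. The integer-valued extremum is e(T(498, 4)) = 93001, which is strictly less than the density bound 186003/2 since 4 ∤ 498 (the parts of T(498, 4) cannot all be equal).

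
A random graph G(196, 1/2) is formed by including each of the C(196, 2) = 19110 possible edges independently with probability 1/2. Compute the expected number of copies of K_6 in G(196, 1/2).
E[# K_6] = C(196, 6) · (1/2)^C(6, 2) = 72887293024 / 2^15 = 2277727907/1024 ≈ 2224343.659180

For each 6-subset S of vertices (there are C(196, 6) = 72887293024 such S), let X_S = 1 if S induces a K_6 (all C(6, 2) = 15 edges present). Then P(X_S = 1) = (1/2)^15 = 1/32768. By linearity of expectation, E[# K_6] = C(196, 6) · (1/2)^15 = 72887293024 / 32768 = 2277727907/1024 ≈ 2224343.659180.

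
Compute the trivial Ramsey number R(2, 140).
R(2, 140) = 140

R(2, k) = k for all k ≥ 2: in a 2-colouring of K_k, either some edge is red (a red K_2) or all edges are blue (a blue K_k). And K_{139} coloured all-blue has no blue K_140, so R(2, 140) > 139. Hence R(2, 140) = 140.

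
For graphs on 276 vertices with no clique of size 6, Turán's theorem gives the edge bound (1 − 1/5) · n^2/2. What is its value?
Turán density bound = (4/5) · 276^2/2 = 152352/5 ≈ 30470.4

Turán's theorem: ex(n, K_{r+1}) is achieved by the complete r-partite Turán graph T(n, r) with parts as balanced as possible, and is at most (1 − 1/r) · n^2/2. For r = 5, n = 276: the density bound is (4/5) · 76176/2 = 152352/5 ≈ 30470.4. The integer-valued extremum is e(T(276, 5)) = 30470, which is strictly less than the density bound 152352/5 since 5 ∤ 276 (the parts of T(276, 5) cannot all be equal).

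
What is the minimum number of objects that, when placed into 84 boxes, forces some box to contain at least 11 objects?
n = (11 − 1)·84 + 1 = 841

By the generalised pigeonhole principle, to guarantee some box contains ≥ r objects we need more than (r − 1) · k objects total. Threshold: n = (r − 1) · k + 1. With r = 11 and k = 84: n = 10 · 84 + 1 = 840 + 1 = 841. For n = 840 = 10 · 84, we can put exactly 10 objects in every box, avoiding 11 in any single one — so 841 is tight.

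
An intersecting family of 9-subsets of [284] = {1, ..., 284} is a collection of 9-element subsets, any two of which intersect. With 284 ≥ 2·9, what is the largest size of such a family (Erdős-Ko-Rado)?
max |F| = C(283, 8) = 923458157336331

The Erdős-Ko-Rado theorem states: for n ≥ 2k, an intersecting family of k-subsets of an n-element set has size at most C(n − 1, k − 1), with equality for 'star' families {A ⊆ [n] : |A| = k, i ∈ A} (fix an element i). For n = 284, k = 9: C(283, 8) = 923458157336331.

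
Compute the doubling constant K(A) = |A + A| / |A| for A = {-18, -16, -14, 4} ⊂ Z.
K = |A + A| / |A| = 9/4

Enumerate A + A = {a + b : a, b ∈ A}. With |A| = 4, there are |A|^2 = 16 ordered sum pairs; collecting distinct values, A + A = {-36, -34, -32, -30, -28, -14, -12, -10, 8}, so |A + A| = 9. Thus K = 9/4. For comparison, the minimum possible |A + A| over all 4-element sets is 2·4 − 1 = 7 (so min K = 7/4), attained only by arithmetic progressions.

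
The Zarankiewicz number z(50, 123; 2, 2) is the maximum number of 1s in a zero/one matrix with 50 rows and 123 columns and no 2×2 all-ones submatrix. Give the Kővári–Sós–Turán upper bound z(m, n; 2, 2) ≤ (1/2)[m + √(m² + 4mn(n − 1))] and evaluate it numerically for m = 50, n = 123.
z(50, 123; 2, 2) ≤ (1/2)[50 + √(50² + 4·50·123·122)] = (1/2)[50 + √3003700] = 891.5593

Kővári–Sós–Turán: let r_1, ..., r_50 be the row sums and z = Σ r_i the total number of 1s. Each pair of columns can share at most one row with both entries 1 (else a 2×2 all-ones block appears), so Σ_i C(r_i, 2) ≤ C(123, 2) = 7503. By convexity Σ_i C(r_i, 2) ≥ 50·C(z/50, 2) = z(z − 50)/(2·50), giving z² − 50z − 50·123·122 ≤ 0 and hence z ≤ (1/2)[50 + √(2500 + 4·750300)] = (1/2)[50 + √3003700] ≈ (1/2)(50 + 1733.1186) = 891.5593.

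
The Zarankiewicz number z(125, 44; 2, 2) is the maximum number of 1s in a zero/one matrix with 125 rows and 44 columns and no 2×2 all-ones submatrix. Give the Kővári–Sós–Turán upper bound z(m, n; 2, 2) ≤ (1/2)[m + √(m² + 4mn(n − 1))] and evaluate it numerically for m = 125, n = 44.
z(125, 44; 2, 2) ≤ (1/2)[125 + √(125² + 4·125·44·43)] = (1/2)[125 + √961625] = 552.8124

Kővári–Sós–Turán: let r_1, ..., r_125 be the row sums and z = Σ r_i the total number of 1s. Each pair of columns can share at most one row with both entries 1 (else a 2×2 all-ones block appears), so Σ_i C(r_i, 2) ≤ C(44, 2) = 946. By convexity Σ_i C(r_i, 2) ≥ 125·C(z/125, 2) = z(z − 125)/(2·125), giving z² − 125z − 125·44·43 ≤ 0 and hence z ≤ (1/2)[125 + √(15625 + 4·236500)] = (1/2)[125 + √961625] ≈ (1/2)(125 + 980.6248) = 552.8124.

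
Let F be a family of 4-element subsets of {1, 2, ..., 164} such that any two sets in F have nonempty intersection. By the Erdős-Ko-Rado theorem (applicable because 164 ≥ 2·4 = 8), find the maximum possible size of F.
max |F| = C(163, 3) = 708561

The Erdős-Ko-Rado theorem states: for n ≥ 2k, an intersecting family of k-subsets of an n-element set has size at most C(n − 1, k − 1), with equality for 'star' families {A ⊆ [n] : |A| = k, i ∈ A} (fix an element i). For n = 164, k = 4: C(163, 3) = 708561.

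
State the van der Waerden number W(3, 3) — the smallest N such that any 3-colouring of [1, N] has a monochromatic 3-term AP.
W(3, 3) = 27

W(3, 3) = 27. The lower bound W(3, 3) > 26 comes from an explicit good 3-colouring of [1, 26]; the upper bound W(3, 3) ≤ 27 was verified by exhaustive search over 3-colourings of [1, 27].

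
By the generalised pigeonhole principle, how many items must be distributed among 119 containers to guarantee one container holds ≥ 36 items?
n = (36 − 1)·119 + 1 = 4166

By the generalised pigeonhole principle, to guarantee some box contains ≥ r objects we need more than (r − 1) · k objects total. Threshold: n = (r − 1) · k + 1. With r = 36 and k = 119: n = 35 · 119 + 1 = 4165 + 1 = 4166. For n = 4165 = 35 · 119, we can put exactly 35 objects in every box, avoiding 36 in any single one — so 4166 is tight.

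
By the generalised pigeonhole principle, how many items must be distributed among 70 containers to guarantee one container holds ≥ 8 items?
n = (8 − 1)·70 + 1 = 491

By the generalised pigeonhole principle, to guarantee some box contains ≥ r objects we need more than (r − 1) · k objects total. Threshold: n = (r − 1) · k + 1. With r = 8 and k = 70: n = 7 · 70 + 1 = 490 + 1 = 491. For n = 490 = 7 · 70, we can put exactly 7 objects in every box, avoiding 8 in any single one — so 491 is tight.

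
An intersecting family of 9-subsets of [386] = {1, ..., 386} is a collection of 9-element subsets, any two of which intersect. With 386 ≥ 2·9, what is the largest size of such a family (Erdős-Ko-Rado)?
max |F| = C(385, 8) = 11126873468707920

The Erdős-Ko-Rado theorem states: for n ≥ 2k, an intersecting family of k-subsets of an n-element set has size at most C(n − 1, k − 1), with equality for 'star' families {A ⊆ [n] : |A| = k, i ∈ A} (fix an element i). For n = 386, k = 9: C(385, 8) = 11126873468707920.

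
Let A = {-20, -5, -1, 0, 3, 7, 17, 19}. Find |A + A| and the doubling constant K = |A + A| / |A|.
K = |A + A| / |A| = 31/8

Enumerate A + A = {a + b : a, b ∈ A}. With |A| = 8, there are |A|^2 = 64 ordered sum pairs; collecting distinct values, A + A = {-40, -25, -21, -20, -17, -13, -10, -6, -5, -3, -2, -1, 0, 2, 3, 6, 7, 10, 12, 14, 16, 17, 18, 19, 20, 22, 24, 26, 34, 36, 38}, so |A + A| = 31. Thus K = 31/8. For comparison, the minimum possible |A + A| over all 8-element sets is 2·8 − 1 = 15 (so min K = 15/8), attained only by arithmetic progressions.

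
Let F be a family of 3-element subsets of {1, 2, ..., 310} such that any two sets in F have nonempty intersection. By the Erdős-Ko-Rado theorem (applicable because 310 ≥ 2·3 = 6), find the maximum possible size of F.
max |F| = C(309, 2) = 47586

Erdős-Ko-Rado (1961): when n ≥ 2k, max |F| = C(n−1, k−1). The bound is attained by the star {A : i ∈ A} for any fixed i ∈ [n]. Here C(310−1, 3−1) = C(309, 2) = 47586.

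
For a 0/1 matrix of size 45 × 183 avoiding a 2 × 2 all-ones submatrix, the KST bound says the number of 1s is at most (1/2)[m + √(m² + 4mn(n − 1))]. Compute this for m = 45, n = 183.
z(45, 183; 2, 2) ≤ (1/2)[45 + √(45² + 4·45·183·182)] = (1/2)[45 + √5997105] = 1246.9494

Kővári–Sós–Turán: let r_1, ..., r_45 be the row sums and z = Σ r_i the total number of 1s. Each pair of columns can share at most one row with both entries 1 (else a 2×2 all-ones block appears), so Σ_i C(r_i, 2) ≤ C(183, 2) = 16653. By convexity Σ_i C(r_i, 2) ≥ 45·C(z/45, 2) = z(z − 45)/(2·45), giving z² − 45z − 45·183·182 ≤ 0 and hence z ≤ (1/2)[45 + √(2025 + 4·1498770)] = (1/2)[45 + √5997105] ≈ (1/2)(45 + 2448.8987) = 1246.9494.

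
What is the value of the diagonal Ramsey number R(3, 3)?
R(3, 3) = 6

Lower bound: the 5-cycle C_5 (with the remaining edges as the complement) gives a 2-colouring of K_5 with no monochromatic triangle, so R(3, 3) > 5.
Upper bound: in K_6, any vertex has 5 incident edges, so by pigeonhole ≥3 are the same colour (say red). If any pair of those red neighbours has a red edge between them, we get a red triangle; otherwise the three neighbours span a blue triangle. So every 2-colouring of K_6 has a monochromatic triangle.
Hence R(3, 3) = 6.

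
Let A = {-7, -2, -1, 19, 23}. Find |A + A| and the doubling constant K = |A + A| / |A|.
K = |A + A| / |A| = 15/5 = 3

Enumerate A + A = {a + b : a, b ∈ A}. With |A| = 5, there are |A|^2 = 25 ordered sum pairs; collecting distinct values, A + A = {-14, -9, -8, -4, -3, -2, 12, 16, 17, 18, 21, 22, 38, 42, 46}, so |A + A| = 15. Thus K = 15/5 = 3. For comparison, the minimum possible |A + A| over all 5-element sets is 2·5 − 1 = 9 (so min K = 9/5), attained only by arithmetic progressions.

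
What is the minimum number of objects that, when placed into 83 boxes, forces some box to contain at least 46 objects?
n = (46 − 1)·83 + 1 = 3736

By the generalised pigeonhole principle, to guarantee some box contains ≥ r objects we need more than (r − 1) · k objects total. Threshold: n = (r − 1) · k + 1. With r = 46 and k = 83: n = 45 · 83 + 1 = 3735 + 1 = 3736. For n = 3735 = 45 · 83, we can put exactly 45 objects in every box, avoiding 46 in any single one — so 3736 is tight.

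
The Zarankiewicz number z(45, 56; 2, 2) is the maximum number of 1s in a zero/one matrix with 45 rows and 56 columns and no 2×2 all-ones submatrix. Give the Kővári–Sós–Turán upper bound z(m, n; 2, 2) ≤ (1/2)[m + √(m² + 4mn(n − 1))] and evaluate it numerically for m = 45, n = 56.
z(45, 56; 2, 2) ≤ (1/2)[45 + √(45² + 4·45·56·55)] = (1/2)[45 + √556425] = 395.4695

Kővári–Sós–Turán: let r_1, ..., r_45 be the row sums and z = Σ r_i the total number of 1s. Each pair of columns can share at most one row with both entries 1 (else a 2×2 all-ones block appears), so Σ_i C(r_i, 2) ≤ C(56, 2) = 1540. By convexity Σ_i C(r_i, 2) ≥ 45·C(z/45, 2) = z(z − 45)/(2·45), giving z² − 45z − 45·56·55 ≤ 0 and hence z ≤ (1/2)[45 + √(2025 + 4·138600)] = (1/2)[45 + √556425] ≈ (1/2)(45 + 745.939) = 395.4695.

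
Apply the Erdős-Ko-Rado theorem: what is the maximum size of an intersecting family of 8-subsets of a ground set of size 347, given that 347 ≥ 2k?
max |F| = C(346, 7) = 110809404801480

The Erdős-Ko-Rado theorem states: for n ≥ 2k, an intersecting family of k-subsets of an n-element set has size at most C(n − 1, k − 1), with equality for 'star' families {A ⊆ [n] : |A| = k, i ∈ A} (fix an element i). For n = 347, k = 8: C(346, 7) = 110809404801480.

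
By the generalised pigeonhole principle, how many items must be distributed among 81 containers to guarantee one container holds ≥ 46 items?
n = (46 − 1)·81 + 1 = 3646

By the generalised pigeonhole principle, to guarantee some box contains ≥ r objects we need more than (r − 1) · k objects total. Threshold: n = (r − 1) · k + 1. With r = 46 and k = 81: n = 45 · 81 + 1 = 3645 + 1 = 3646. For n = 3645 = 45 · 81, we can put exactly 45 objects in every box, avoiding 46 in any single one — so 3646 is tight.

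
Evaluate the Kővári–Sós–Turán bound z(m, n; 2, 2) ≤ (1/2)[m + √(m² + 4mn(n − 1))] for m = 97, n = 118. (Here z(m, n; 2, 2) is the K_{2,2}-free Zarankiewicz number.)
z(97, 118; 2, 2) ≤ (1/2)[97 + √(97² + 4·97·118·117)] = (1/2)[97 + √5366137] = 1206.7462

Kővári–Sós–Turán: let r_1, ..., r_97 be the row sums and z = Σ r_i the total number of 1s. Each pair of columns can share at most one row with both entries 1 (else a 2×2 all-ones block appears), so Σ_i C(r_i, 2) ≤ C(118, 2) = 6903. By convexity Σ_i C(r_i, 2) ≥ 97·C(z/97, 2) = z(z − 97)/(2·97), giving z² − 97z − 97·118·117 ≤ 0 and hence z ≤ (1/2)[97 + √(9409 + 4·1339182)] = (1/2)[97 + √5366137] ≈ (1/2)(97 + 2316.4924) = 1206.7462.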